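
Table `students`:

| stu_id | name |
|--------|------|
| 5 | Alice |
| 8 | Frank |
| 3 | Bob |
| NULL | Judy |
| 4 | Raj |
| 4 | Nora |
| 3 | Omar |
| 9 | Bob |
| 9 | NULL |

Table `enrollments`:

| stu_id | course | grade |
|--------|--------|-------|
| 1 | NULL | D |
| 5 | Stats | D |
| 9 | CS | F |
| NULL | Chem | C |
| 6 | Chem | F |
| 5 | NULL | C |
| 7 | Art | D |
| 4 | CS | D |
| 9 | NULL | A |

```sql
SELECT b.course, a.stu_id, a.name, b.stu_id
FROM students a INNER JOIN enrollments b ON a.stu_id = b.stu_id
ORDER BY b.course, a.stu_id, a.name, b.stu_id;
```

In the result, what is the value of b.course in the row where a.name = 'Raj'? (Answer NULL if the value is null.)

INNER JOIN keeps only pairs where the ON condition holds.
Matching on a.stu_id = b.stu_id. A NULL in a compared column never satisfies the condition.
Matched pairs: 8.

CS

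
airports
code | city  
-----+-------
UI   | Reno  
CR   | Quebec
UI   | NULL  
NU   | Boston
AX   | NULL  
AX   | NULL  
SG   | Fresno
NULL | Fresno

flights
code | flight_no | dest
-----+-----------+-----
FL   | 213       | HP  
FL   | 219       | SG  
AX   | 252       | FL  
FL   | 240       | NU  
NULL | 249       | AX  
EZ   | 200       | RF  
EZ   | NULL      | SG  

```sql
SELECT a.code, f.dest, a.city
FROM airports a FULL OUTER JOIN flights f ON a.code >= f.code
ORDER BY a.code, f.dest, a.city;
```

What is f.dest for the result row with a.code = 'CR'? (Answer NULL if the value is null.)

FL

FULL OUTER JOIN keeps every row from both sides; unmatched rows get NULL for the other side's columns.
Matching on a.code >= f.code. A NULL in a compared column never satisfies the condition.
Matched pairs: 27; unmatched a rows kept: 1; unmatched f rows kept: 1.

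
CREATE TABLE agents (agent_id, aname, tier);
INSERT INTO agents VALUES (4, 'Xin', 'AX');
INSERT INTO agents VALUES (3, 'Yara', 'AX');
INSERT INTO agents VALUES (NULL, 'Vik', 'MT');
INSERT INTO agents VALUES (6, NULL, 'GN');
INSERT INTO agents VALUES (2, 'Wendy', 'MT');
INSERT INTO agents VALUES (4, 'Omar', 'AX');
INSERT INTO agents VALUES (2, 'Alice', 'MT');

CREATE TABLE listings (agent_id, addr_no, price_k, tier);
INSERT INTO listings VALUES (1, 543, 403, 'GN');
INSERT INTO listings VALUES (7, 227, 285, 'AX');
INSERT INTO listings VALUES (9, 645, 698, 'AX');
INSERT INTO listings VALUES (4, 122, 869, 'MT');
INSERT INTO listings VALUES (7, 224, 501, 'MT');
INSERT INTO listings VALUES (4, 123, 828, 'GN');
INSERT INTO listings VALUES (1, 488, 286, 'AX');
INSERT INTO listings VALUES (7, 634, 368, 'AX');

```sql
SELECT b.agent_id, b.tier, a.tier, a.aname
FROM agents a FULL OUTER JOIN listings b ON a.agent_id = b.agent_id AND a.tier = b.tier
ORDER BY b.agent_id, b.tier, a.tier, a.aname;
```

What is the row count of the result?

FULL OUTER JOIN keeps every row from both sides; unmatched rows get NULL for the other side's columns.
Matching on a.agent_id = b.agent_id AND a.tier = b.tier. A NULL in a compared column never satisfies the condition.
- a row (agent_id=4, tier=AX): no match → kept, b columns NULL.
- a row (agent_id=3, tier=AX): no match → kept, b columns NULL.
- a row (agent_id=NULL, tier=MT): no match → kept, b columns NULL.
- a row (agent_id=6, tier=GN): no match → kept, b columns NULL.
- a row (agent_id=2, tier=MT): no match → kept, b columns NULL.
- a row (agent_id=4, tier=AX): no match → kept, b columns NULL.
- a row (agent_id=2, tier=MT): no match → kept, b columns NULL.
- 8 b row(s) had no a match → kept, a columns NULL.
Total: 0 matched + 15 padded = 15 rows.

15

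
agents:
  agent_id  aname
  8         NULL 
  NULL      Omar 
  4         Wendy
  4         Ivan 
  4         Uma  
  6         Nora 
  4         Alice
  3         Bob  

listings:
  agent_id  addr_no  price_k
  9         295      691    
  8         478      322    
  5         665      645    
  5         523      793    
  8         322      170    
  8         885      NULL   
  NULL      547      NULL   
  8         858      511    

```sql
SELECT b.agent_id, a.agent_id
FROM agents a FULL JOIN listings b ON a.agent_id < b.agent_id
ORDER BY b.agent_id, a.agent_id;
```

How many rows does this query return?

FULL OUTER JOIN keeps every row from both sides; unmatched rows get NULL for the other side's columns.
Matching on a.agent_id < b.agent_id. A NULL in a compared column never satisfies the condition.
- a row (agent_id=8): matches 1 b row(s) → 1 output row(s).
- a row (agent_id=NULL): no match → kept, b columns NULL.
- a row (agent_id=4): matches 7 b row(s) → 7 output row(s).
- a row (agent_id=4): matches 7 b row(s) → 7 output row(s).
- a row (agent_id=4): matches 7 b row(s) → 7 output row(s).
- a row (agent_id=6): matches 5 b row(s) → 5 output row(s).
- a row (agent_id=4): matches 7 b row(s) → 7 output row(s).
- a row (agent_id=3): matches 7 b row(s) → 7 output row(s).
- 1 b row(s) had no a match → kept, a columns NULL.
Total: 41 matched + 2 padded = 43 rows.

43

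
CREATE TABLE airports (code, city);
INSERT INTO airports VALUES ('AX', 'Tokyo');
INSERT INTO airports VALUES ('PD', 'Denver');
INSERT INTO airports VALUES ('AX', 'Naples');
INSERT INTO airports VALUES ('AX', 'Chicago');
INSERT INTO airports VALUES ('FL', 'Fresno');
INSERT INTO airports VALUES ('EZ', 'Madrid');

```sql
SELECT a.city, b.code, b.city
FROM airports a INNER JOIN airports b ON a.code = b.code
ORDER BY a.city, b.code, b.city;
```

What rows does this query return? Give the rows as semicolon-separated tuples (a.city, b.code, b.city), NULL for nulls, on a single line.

INNER JOIN keeps only pairs where the ON condition holds.
Matching on a.code = b.code.
- a row (code=AX): matches 3 b row(s) → 3 output row(s).
- a row (code=PD): matches 1 b row(s) → 1 output row(s).
- a row (code=AX): matches 3 b row(s) → 3 output row(s).
- a row (code=AX): matches 3 b row(s) → 3 output row(s).
- a row (code=FL): matches 1 b row(s) → 1 output row(s).
- a row (code=EZ): matches 1 b row(s) → 1 output row(s).

(Chicago, AX, Chicago); (Chicago, AX, Naples); (Chicago, AX, Tokyo); (Denver, PD, Denver); (Fresno, FL, Fresno); (Madrid, EZ, Madrid); (Naples, AX, Chicago); (Naples, AX, Naples); (Naples, AX, Tokyo); (Tokyo, AX, Chicago); (Tokyo, AX, Naples); (Tokyo, AX, Tokyo)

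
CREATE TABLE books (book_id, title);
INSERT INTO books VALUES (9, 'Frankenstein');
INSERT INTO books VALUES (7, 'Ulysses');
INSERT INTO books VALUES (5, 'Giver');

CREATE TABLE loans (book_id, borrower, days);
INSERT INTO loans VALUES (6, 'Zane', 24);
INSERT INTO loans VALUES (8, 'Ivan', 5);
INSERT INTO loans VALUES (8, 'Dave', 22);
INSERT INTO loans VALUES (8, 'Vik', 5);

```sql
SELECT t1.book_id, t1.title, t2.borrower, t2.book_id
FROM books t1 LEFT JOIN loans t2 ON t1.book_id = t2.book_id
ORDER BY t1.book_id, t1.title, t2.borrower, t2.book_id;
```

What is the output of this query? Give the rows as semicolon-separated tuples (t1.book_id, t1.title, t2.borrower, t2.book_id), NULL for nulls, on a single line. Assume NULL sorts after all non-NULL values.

(5, Giver, NULL, NULL); (7, Ulysses, NULL, NULL); (9, Frankenstein, NULL, NULL)

LEFT JOIN keeps every row from `books`; unmatched rows get NULL for `loans`'s columns.
Matching on t1.book_id = t2.book_id.
- t1 (book_id=9) has no partner → padded with NULL.
- t1 (book_id=7) has no partner → padded with NULL.
- t1 (book_id=5) has no partner → padded with NULL.
After projecting and ordering:
t1.book_id | t1.title | t2.borrower | t2.book_id
5 | Giver | NULL | NULL
7 | Ulysses | NULL | NULL
9 | Frankenstein | NULL | NULL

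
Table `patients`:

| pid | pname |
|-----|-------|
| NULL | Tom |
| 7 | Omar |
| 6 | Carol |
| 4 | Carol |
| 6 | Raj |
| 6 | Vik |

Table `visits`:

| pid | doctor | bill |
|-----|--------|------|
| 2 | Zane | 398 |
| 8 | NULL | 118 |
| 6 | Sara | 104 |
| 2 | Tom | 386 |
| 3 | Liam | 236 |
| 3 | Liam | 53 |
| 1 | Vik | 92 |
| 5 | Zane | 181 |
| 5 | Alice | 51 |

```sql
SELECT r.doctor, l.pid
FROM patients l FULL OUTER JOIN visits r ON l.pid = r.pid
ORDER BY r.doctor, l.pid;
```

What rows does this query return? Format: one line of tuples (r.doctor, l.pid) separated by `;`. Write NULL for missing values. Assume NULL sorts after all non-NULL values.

(Alice, NULL); (Liam, NULL); (Liam, NULL); (Sara, 6); (Sara, 6); (Sara, 6); (Tom, NULL); (Vik, NULL); (Zane, NULL); (Zane, NULL); (NULL, 4); (NULL, 7); (NULL, NULL); (NULL, NULL)

FULL OUTER JOIN keeps every row from both sides; unmatched rows get NULL for the other side's columns.
Matching on l.pid = r.pid. A NULL in a compared column never satisfies the condition.
- l row (pid=NULL): no match → kept, r columns NULL.
- l row (pid=7): no match → kept, r columns NULL.
- l row (pid=6): matches 1 r row(s) → 1 output row(s).
- l row (pid=4): no match → kept, r columns NULL.
- l row (pid=6): matches 1 r row(s) → 1 output row(s).
- l row (pid=6): matches 1 r row(s) → 1 output row(s).
- 8 r row(s) had no l match → kept, l columns NULL.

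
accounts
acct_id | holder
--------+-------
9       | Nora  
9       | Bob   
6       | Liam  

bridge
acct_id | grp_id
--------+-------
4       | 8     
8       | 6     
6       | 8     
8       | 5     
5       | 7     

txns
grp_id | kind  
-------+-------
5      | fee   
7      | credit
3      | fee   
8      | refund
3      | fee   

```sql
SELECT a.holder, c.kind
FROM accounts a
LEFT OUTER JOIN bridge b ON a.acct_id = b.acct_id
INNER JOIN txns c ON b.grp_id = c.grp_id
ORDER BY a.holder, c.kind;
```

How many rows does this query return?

1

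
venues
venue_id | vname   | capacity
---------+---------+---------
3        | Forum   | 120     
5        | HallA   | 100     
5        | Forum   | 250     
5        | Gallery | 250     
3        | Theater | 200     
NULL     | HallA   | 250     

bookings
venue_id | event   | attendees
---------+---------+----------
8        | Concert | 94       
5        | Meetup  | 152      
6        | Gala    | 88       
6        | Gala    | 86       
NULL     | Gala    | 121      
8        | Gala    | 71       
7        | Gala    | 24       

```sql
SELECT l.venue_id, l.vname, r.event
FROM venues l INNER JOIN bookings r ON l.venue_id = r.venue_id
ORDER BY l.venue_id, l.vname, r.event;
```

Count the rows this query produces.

INNER JOIN keeps only pairs where the ON condition holds.
Matching on l.venue_id = r.venue_id. A NULL in a compared column never satisfies the condition.
Matched pairs: 3.
Total: 3 rows.

3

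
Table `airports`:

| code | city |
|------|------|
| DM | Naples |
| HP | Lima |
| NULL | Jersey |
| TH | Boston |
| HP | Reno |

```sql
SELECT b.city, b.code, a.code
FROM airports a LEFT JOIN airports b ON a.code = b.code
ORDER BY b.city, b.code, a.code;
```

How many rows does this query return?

7

LEFT JOIN keeps every row from `airports a`; unmatched rows get NULL for `airports b`'s columns.
Matching on a.code = b.code. A NULL in a compared column never satisfies the condition.
- a (code=DM) pairs with 1 row(s) of b.
- a (code=HP) pairs with 2 row(s) of b.
- a (code=NULL) has no partner → padded with NULL.
- a (code=TH) pairs with 1 row(s) of b.
- a (code=HP) pairs with 2 row(s) of b.
Total: 6 matched + 1 padded = 7 rows.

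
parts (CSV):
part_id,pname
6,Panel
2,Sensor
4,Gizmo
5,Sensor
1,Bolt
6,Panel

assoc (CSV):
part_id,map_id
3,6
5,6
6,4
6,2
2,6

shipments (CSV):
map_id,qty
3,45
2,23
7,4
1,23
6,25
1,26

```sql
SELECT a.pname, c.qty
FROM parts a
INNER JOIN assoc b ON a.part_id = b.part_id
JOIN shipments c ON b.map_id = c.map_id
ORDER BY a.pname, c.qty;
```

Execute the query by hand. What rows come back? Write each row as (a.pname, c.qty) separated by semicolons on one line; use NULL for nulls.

(Panel, 23); (Panel, 23); (Sensor, 25); (Sensor, 25)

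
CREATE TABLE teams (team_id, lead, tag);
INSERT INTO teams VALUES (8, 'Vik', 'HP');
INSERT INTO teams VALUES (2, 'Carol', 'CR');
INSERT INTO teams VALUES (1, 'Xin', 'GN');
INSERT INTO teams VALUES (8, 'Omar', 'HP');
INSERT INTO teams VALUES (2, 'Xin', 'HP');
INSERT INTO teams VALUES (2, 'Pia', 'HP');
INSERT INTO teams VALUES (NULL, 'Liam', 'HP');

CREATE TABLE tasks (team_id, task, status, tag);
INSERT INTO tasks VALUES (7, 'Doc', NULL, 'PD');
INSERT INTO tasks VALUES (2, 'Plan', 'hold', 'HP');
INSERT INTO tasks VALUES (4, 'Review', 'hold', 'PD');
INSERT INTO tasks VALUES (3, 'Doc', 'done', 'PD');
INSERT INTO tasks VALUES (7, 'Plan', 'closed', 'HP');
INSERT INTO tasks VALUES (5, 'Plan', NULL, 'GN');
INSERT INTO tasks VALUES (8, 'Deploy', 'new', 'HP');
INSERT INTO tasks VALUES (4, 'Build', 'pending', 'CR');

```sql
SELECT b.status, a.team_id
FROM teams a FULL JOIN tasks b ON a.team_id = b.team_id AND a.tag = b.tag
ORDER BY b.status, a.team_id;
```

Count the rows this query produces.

13

FULL OUTER JOIN keeps every row from both sides; unmatched rows get NULL for the other side's columns.
Matching on a.team_id = b.team_id AND a.tag = b.tag. A NULL in a compared column never satisfies the condition.
- a[0] team_id=8, tag=HP → 1 match(es) in b → 1 row(s).
- a[1] team_id=2, tag=CR → no match; kept with NULLs on the b side.
- a[2] team_id=1, tag=GN → no match; kept with NULLs on the b side.
- a[3] team_id=8, tag=HP → 1 match(es) in b → 1 row(s).
- a[4] team_id=2, tag=HP → 1 match(es) in b → 1 row(s).
- a[5] team_id=2, tag=HP → 1 match(es) in b → 1 row(s).
- a[6] team_id=NULL, tag=HP → no match; kept with NULLs on the b side.
- 6 b row(s) had no a match → kept, a columns NULL.
Total: 4 matched + 9 padded = 13 rows.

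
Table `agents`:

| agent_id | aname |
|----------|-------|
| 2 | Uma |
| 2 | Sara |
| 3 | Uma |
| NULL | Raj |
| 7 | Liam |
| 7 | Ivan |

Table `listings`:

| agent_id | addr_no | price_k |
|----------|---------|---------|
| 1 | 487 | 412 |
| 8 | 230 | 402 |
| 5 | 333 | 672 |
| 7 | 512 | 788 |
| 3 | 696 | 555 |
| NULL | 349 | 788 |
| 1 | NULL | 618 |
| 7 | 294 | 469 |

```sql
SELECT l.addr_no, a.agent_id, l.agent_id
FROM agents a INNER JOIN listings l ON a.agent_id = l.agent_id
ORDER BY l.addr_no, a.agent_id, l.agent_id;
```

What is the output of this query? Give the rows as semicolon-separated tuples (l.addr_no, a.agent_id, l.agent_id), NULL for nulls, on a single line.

(294, 7, 7); (294, 7, 7); (512, 7, 7); (512, 7, 7); (696, 3, 3)

INNER JOIN keeps only pairs where the ON condition holds.
Matching on a.agent_id = l.agent_id. A NULL in a compared column never satisfies the condition.
- agent_id=2: no matching l row, dropped.
- agent_id=2: no matching l row, dropped.
- agent_id=3: 1 matching l row(s), so 1 row(s) emitted.
- agent_id=NULL: no matching l row, dropped.
- agent_id=7: 2 matching l row(s), so 2 row(s) emitted.
- agent_id=7: 2 matching l row(s), so 2 row(s) emitted.
After projecting and ordering:
l.addr_no | a.agent_id | l.agent_id
294 | 7 | 7
294 | 7 | 7
512 | 7 | 7
512 | 7 | 7
696 | 3 | 3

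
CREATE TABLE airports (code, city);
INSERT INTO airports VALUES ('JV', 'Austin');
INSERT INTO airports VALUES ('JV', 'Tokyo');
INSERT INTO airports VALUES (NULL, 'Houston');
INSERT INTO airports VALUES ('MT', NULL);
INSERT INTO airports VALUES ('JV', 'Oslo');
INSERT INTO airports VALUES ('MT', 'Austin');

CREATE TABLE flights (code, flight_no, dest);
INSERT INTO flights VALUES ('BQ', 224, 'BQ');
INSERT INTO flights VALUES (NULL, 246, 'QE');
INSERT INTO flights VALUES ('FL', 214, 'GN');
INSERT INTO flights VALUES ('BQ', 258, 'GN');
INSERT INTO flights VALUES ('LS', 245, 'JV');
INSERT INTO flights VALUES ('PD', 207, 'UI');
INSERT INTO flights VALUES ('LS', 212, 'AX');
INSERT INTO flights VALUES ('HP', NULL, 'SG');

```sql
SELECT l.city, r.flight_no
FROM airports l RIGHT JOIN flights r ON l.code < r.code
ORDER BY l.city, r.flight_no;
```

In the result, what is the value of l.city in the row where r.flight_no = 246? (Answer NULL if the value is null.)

RIGHT JOIN keeps every row from `flights`; unmatched rows get NULL for `airports`'s columns.
Matching on l.code < r.code. A NULL in a compared column never satisfies the condition.
Matched pairs: 11; unmatched r rows kept: 5.

NULL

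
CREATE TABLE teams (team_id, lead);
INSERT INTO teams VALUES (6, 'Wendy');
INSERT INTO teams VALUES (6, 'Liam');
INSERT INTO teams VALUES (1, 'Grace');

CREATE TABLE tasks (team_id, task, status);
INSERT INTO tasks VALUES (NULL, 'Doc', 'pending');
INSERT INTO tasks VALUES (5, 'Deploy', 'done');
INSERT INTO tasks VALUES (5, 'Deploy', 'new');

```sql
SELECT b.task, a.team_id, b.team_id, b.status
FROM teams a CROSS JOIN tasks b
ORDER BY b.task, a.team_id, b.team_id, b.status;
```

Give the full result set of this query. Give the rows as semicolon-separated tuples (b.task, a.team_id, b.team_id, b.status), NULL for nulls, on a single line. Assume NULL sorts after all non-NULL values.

(Deploy, 1, 5, done); (Deploy, 1, 5, new); (Deploy, 6, 5, done); (Deploy, 6, 5, done); (Deploy, 6, 5, new); (Deploy, 6, 5, new); (Doc, 1, NULL, pending); (Doc, 6, NULL, pending); (Doc, 6, NULL, pending)

CROSS JOIN pairs every row of `teams` with every row of `tasks`: 3 × 3 = 9 rows.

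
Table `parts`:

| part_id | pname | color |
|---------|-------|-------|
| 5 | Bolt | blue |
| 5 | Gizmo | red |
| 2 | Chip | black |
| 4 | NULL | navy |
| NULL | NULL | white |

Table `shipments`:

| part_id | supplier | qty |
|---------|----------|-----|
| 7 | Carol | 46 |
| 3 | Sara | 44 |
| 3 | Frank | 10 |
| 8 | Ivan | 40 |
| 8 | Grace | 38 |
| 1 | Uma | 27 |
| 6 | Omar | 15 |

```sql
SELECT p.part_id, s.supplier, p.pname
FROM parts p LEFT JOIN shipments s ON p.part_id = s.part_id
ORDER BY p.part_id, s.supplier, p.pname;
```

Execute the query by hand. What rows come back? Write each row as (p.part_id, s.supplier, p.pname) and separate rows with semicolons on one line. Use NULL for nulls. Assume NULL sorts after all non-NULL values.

LEFT JOIN keeps every row from `parts`; unmatched rows get NULL for `shipments`'s columns.
Matching on p.part_id = s.part_id. A NULL in a compared column never satisfies the condition.
- p[0] part_id=5 → no match; kept with NULLs on the s side.
- p[1] part_id=5 → no match; kept with NULLs on the s side.
- p[2] part_id=2 → no match; kept with NULLs on the s side.
- p[3] part_id=4 → no match; kept with NULLs on the s side.
- p[4] part_id=NULL → no match; kept with NULLs on the s side.
After projecting and ordering:
p.part_id | s.supplier | p.pname
2 | NULL | Chip
4 | NULL | NULL
5 | NULL | Bolt
5 | NULL | Gizmo
NULL | NULL | NULL

(2, NULL, Chip); (4, NULL, NULL); (5, NULL, Bolt); (5, NULL, Gizmo); (NULL, NULL, NULL)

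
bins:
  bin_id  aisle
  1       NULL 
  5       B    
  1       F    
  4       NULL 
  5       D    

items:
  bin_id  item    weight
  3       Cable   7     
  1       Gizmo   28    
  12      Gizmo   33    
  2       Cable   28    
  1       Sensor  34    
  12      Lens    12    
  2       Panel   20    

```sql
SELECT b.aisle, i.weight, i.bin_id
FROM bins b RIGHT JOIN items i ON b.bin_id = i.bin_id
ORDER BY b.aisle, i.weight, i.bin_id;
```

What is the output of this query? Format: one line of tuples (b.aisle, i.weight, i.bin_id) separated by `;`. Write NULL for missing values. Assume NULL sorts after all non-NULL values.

RIGHT JOIN keeps every row from `items`; unmatched rows get NULL for `bins`'s columns.
Matching on b.bin_id = i.bin_id.
- b row (bin_id=1): matches 2 i row(s) → 2 output row(s).
- b row (bin_id=5): no match.
- b row (bin_id=1): matches 2 i row(s) → 2 output row(s).
- b row (bin_id=4): no match.
- b row (bin_id=5): no match.
- 5 row(s) from i found no b partner → padded with NULL.
After projecting and ordering:
b.aisle | i.weight | i.bin_id
F | 28 | 1
F | 34 | 1
NULL | 7 | 3
NULL | 12 | 12
NULL | 20 | 2
NULL | 28 | 1
NULL | 28 | 2
NULL | 33 | 12
NULL | 34 | 1

(F, 28, 1); (F, 34, 1); (NULL, 7, 3); (NULL, 12, 12); (NULL, 20, 2); (NULL, 28, 1); (NULL, 28, 2); (NULL, 33, 12); (NULL, 34, 1)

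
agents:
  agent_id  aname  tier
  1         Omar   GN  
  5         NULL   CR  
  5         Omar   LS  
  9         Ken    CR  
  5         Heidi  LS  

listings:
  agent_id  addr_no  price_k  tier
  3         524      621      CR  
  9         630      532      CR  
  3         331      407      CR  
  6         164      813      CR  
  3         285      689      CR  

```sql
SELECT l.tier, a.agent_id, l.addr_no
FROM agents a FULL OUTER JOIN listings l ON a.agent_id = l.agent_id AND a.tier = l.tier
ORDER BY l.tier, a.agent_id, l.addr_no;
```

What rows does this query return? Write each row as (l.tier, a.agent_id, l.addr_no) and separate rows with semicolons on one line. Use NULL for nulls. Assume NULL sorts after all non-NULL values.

(CR, 9, 630); (CR, NULL, 164); (CR, NULL, 285); (CR, NULL, 331); (CR, NULL, 524); (NULL, 1, NULL); (NULL, 5, NULL); (NULL, 5, NULL); (NULL, 5, NULL)

FULL OUTER JOIN keeps every row from both sides; unmatched rows get NULL for the other side's columns.
Matching on a.agent_id = l.agent_id AND a.tier = l.tier.
- a row (agent_id=1, tier=GN): no match → kept, l columns NULL.
- a row (agent_id=5, tier=CR): no match → kept, l columns NULL.
- a row (agent_id=5, tier=LS): no match → kept, l columns NULL.
- a row (agent_id=9, tier=CR): matches 1 l row(s) → 1 output row(s).
- a row (agent_id=5, tier=LS): no match → kept, l columns NULL.
- 4 row(s) from l found no a partner → padded with NULL.
After projecting and ordering:
l.tier | a.agent_id | l.addr_no
CR | 9 | 630
CR | NULL | 164
CR | NULL | 285
CR | NULL | 331
CR | NULL | 524
NULL | 1 | NULL
NULL | 5 | NULL
NULL | 5 | NULL
NULL | 5 | NULL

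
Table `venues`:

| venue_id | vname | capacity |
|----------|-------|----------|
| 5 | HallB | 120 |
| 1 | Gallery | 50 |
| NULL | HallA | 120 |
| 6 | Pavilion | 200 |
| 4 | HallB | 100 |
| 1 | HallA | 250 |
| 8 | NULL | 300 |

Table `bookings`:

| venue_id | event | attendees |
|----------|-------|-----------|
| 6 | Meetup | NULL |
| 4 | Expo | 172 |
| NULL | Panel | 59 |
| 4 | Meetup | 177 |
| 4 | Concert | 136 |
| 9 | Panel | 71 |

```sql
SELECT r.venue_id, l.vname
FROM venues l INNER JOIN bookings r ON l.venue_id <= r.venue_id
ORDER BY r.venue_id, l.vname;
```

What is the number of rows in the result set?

INNER JOIN keeps only pairs where the ON condition holds.
Matching on l.venue_id <= r.venue_id. A NULL in a compared column never satisfies the condition.
Matched pairs: 20.
Total: 20 rows.

20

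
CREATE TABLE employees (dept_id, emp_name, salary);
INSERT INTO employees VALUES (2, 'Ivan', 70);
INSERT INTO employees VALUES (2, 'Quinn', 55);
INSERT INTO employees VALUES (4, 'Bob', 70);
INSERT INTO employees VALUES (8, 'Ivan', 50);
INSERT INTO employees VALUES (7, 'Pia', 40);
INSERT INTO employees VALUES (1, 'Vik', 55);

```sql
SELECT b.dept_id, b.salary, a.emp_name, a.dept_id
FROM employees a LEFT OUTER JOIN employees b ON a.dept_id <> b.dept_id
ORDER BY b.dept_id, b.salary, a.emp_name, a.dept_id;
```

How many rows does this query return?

28

LEFT JOIN keeps every row from `employees a`; unmatched rows get NULL for `employees b`'s columns.
Matching on a.dept_id <> b.dept_id.
- a row (dept_id=2): matches 4 b row(s) → 4 output row(s).
- a row (dept_id=2): matches 4 b row(s) → 4 output row(s).
- a row (dept_id=4): matches 5 b row(s) → 5 output row(s).
- a row (dept_id=8): matches 5 b row(s) → 5 output row(s).
- a row (dept_id=7): matches 5 b row(s) → 5 output row(s).
- a row (dept_id=1): matches 5 b row(s) → 5 output row(s).
Total: 28 rows.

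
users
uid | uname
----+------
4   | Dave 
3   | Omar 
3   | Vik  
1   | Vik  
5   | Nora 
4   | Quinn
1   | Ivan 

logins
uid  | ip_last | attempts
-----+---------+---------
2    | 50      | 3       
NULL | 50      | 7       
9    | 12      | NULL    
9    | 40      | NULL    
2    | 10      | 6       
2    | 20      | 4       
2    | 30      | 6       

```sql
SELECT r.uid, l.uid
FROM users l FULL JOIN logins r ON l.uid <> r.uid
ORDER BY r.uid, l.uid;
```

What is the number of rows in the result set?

FULL OUTER JOIN keeps every row from both sides; unmatched rows get NULL for the other side's columns.
Matching on l.uid <> r.uid. A NULL in a compared column never satisfies the condition.
- l[0] uid=4 → 6 match(es) in r → 6 row(s).
- l[1] uid=3 → 6 match(es) in r → 6 row(s).
- l[2] uid=3 → 6 match(es) in r → 6 row(s).
- l[3] uid=1 → 6 match(es) in r → 6 row(s).
- l[4] uid=5 → 6 match(es) in r → 6 row(s).
- l[5] uid=4 → 6 match(es) in r → 6 row(s).
- l[6] uid=1 → 6 match(es) in r → 6 row(s).
- plus 1 unmatched r row(s), each kept with NULL l columns.
Total: 42 matched + 1 padded = 43 rows.

43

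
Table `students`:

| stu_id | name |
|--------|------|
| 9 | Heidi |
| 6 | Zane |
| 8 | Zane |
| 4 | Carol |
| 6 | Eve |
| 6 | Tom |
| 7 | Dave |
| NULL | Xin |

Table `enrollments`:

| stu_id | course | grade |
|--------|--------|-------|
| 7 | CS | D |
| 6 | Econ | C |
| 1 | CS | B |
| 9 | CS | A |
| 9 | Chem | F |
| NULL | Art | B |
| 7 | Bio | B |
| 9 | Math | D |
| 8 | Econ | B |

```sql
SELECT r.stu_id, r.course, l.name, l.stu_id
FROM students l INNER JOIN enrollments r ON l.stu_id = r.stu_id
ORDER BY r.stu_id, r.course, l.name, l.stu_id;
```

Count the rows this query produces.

9

INNER JOIN keeps only pairs where the ON condition holds.
Matching on l.stu_id = r.stu_id. A NULL in a compared column never satisfies the condition.
- l[0] stu_id=9 → 3 match(es) in r → 3 row(s).
- l[1] stu_id=6 → 1 match(es) in r → 1 row(s).
- l[2] stu_id=8 → 1 match(es) in r → 1 row(s).
- l[3] stu_id=4 → no match; dropped.
- l[4] stu_id=6 → 1 match(es) in r → 1 row(s).
- l[5] stu_id=6 → 1 match(es) in r → 1 row(s).
- l[6] stu_id=7 → 2 match(es) in r → 2 row(s).
- l[7] stu_id=NULL → no match; dropped.
Total: 9 rows.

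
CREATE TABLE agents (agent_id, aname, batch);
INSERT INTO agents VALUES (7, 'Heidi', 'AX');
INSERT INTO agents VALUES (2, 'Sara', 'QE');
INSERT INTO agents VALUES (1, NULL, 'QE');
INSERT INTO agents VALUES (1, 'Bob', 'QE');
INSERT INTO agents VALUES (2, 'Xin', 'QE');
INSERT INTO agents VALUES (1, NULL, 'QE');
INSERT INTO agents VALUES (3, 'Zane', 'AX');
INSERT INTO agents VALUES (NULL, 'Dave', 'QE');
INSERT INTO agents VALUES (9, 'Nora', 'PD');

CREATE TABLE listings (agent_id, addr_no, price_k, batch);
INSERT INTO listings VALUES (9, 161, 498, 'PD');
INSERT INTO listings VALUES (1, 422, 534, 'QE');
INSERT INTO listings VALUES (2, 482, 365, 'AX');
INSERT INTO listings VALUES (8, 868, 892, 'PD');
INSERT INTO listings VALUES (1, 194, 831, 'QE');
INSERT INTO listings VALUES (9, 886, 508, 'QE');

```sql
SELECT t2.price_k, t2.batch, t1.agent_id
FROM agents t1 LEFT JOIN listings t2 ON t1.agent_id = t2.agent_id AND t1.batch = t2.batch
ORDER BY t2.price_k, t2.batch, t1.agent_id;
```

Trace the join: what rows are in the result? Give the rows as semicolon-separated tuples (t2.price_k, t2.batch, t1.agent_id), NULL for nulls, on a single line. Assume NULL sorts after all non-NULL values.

(498, PD, 9); (534, QE, 1); (534, QE, 1); (534, QE, 1); (831, QE, 1); (831, QE, 1); (831, QE, 1); (NULL, NULL, 2); (NULL, NULL, 2); (NULL, NULL, 3); (NULL, NULL, 7); (NULL, NULL, NULL)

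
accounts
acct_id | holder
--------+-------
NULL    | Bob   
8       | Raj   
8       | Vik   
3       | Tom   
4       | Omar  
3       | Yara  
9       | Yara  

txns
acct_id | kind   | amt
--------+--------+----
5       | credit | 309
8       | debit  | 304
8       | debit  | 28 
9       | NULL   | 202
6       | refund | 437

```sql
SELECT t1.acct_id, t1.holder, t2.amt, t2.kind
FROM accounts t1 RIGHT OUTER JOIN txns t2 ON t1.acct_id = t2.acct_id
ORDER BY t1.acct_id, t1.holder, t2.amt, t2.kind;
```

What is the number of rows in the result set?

7

RIGHT JOIN keeps every row from `txns`; unmatched rows get NULL for `accounts`'s columns.
Matching on t1.acct_id = t2.acct_id. A NULL in a compared column never satisfies the condition.
Matched pairs: 5; unmatched t2 rows kept: 2.
Total: 5 matched + 2 padded = 7 rows.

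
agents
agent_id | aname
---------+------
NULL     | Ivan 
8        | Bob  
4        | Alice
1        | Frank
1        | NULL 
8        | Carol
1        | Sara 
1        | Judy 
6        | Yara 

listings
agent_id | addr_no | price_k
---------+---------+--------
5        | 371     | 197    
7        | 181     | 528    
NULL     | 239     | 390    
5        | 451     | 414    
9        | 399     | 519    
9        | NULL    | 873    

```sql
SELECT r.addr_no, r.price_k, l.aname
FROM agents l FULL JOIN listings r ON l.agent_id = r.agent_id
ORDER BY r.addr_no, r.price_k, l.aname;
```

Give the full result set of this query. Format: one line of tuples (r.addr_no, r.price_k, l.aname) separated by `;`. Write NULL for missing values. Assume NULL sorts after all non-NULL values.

(181, 528, NULL); (239, 390, NULL); (371, 197, NULL); (399, 519, NULL); (451, 414, NULL); (NULL, 873, NULL); (NULL, NULL, Alice); (NULL, NULL, Bob); (NULL, NULL, Carol); (NULL, NULL, Frank); (NULL, NULL, Ivan); (NULL, NULL, Judy); (NULL, NULL, Sara); (NULL, NULL, Yara); (NULL, NULL, NULL)

FULL OUTER JOIN keeps every row from both sides; unmatched rows get NULL for the other side's columns.
Matching on l.agent_id = r.agent_id. A NULL in a compared column never satisfies the condition.
- l row (agent_id=NULL): no match → kept, r columns NULL.
- l row (agent_id=8): no match → kept, r columns NULL.
- l row (agent_id=4): no match → kept, r columns NULL.
- l row (agent_id=1): no match → kept, r columns NULL.
- l row (agent_id=1): no match → kept, r columns NULL.
- l row (agent_id=8): no match → kept, r columns NULL.
- l row (agent_id=1): no match → kept, r columns NULL.
- l row (agent_id=1): no match → kept, r columns NULL.
- l row (agent_id=6): no match → kept, r columns NULL.
- plus 6 unmatched r row(s), each kept with NULL l columns.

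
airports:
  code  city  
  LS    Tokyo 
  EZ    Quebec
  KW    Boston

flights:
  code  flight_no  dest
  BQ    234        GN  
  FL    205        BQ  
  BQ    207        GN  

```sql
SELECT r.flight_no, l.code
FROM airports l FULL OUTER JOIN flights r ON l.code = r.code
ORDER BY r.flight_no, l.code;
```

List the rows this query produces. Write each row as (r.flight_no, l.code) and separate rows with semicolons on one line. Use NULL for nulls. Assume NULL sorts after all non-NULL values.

(205, NULL); (207, NULL); (234, NULL); (NULL, EZ); (NULL, KW); (NULL, LS)

FULL OUTER JOIN keeps every row from both sides; unmatched rows get NULL for the other side's columns.
Matching on l.code = r.code.
Matched pairs: 0; unmatched l rows kept: 3; unmatched r rows kept: 3.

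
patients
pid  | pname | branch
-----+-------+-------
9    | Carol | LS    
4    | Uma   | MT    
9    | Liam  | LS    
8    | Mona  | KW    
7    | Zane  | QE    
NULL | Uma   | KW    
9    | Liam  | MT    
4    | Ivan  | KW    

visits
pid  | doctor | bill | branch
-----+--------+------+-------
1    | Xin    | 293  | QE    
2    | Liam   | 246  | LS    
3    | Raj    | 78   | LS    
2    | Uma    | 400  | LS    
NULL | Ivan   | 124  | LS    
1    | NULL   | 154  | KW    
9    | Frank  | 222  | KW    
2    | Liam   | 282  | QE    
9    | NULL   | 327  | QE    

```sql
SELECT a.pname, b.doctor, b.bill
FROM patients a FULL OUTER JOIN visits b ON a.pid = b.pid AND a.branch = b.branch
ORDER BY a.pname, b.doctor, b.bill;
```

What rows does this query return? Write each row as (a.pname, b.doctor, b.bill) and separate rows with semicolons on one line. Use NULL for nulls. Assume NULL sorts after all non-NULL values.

(Carol, NULL, NULL); (Ivan, NULL, NULL); (Liam, NULL, NULL); (Liam, NULL, NULL); (Mona, NULL, NULL); (Uma, NULL, NULL); (Uma, NULL, NULL); (Zane, NULL, NULL); (NULL, Frank, 222); (NULL, Ivan, 124); (NULL, Liam, 246); (NULL, Liam, 282); (NULL, Raj, 78); (NULL, Uma, 400); (NULL, Xin, 293); (NULL, NULL, 154); (NULL, NULL, 327)

FULL OUTER JOIN keeps every row from both sides; unmatched rows get NULL for the other side's columns.
Matching on a.pid = b.pid AND a.branch = b.branch. A NULL in a compared column never satisfies the condition.
- a row (pid=9, branch=LS): no match → kept, b columns NULL.
- a row (pid=4, branch=MT): no match → kept, b columns NULL.
- a row (pid=9, branch=LS): no match → kept, b columns NULL.
- a row (pid=8, branch=KW): no match → kept, b columns NULL.
- a row (pid=7, branch=QE): no match → kept, b columns NULL.
- a row (pid=NULL, branch=KW): no match → kept, b columns NULL.
- a row (pid=9, branch=MT): no match → kept, b columns NULL.
- a row (pid=4, branch=KW): no match → kept, b columns NULL.
- 9 row(s) from b found no a partner → padded with NULL.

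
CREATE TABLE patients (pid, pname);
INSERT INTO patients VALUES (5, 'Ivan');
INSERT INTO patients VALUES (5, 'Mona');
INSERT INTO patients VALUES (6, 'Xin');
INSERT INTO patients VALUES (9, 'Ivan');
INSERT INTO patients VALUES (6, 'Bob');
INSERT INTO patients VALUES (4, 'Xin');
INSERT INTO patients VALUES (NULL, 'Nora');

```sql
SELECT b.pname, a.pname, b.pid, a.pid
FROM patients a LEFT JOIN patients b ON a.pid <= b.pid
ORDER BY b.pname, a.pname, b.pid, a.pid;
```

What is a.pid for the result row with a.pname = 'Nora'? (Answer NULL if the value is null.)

NULL

LEFT JOIN keeps every row from `patients a`; unmatched rows get NULL for `patients b`'s columns.
Matching on a.pid <= b.pid. A NULL in a compared column never satisfies the condition.
- a (pid=5) pairs with 5 row(s) of b.
- a (pid=5) pairs with 5 row(s) of b.
- a (pid=6) pairs with 3 row(s) of b.
- a (pid=9) pairs with 1 row(s) of b.
- a (pid=6) pairs with 3 row(s) of b.
- a (pid=4) pairs with 6 row(s) of b.
- a (pid=NULL) has no partner → padded with NULL.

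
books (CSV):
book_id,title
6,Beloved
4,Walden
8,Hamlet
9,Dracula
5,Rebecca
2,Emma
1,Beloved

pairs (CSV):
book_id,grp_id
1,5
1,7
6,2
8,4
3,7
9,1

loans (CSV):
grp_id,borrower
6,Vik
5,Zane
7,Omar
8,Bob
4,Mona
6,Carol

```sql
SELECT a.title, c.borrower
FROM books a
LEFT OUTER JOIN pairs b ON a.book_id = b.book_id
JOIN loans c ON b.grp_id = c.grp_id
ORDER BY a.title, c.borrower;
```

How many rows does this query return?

3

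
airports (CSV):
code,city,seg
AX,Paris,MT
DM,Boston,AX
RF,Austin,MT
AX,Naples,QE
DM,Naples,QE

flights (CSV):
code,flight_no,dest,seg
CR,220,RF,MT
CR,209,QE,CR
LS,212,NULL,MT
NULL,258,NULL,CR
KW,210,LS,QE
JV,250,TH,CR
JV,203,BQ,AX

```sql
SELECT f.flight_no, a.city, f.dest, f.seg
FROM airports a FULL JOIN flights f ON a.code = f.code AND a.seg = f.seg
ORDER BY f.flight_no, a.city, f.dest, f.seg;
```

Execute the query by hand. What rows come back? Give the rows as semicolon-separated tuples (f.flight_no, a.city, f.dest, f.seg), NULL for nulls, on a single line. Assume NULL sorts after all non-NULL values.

FULL OUTER JOIN keeps every row from both sides; unmatched rows get NULL for the other side's columns.
Matching on a.code = f.code AND a.seg = f.seg. A NULL in a compared column never satisfies the condition.
Matched pairs: 0; unmatched a rows kept: 5; unmatched f rows kept: 7.

(203, NULL, BQ, AX); (209, NULL, QE, CR); (210, NULL, LS, QE); (212, NULL, NULL, MT); (220, NULL, RF, MT); (250, NULL, TH, CR); (258, NULL, NULL, CR); (NULL, Austin, NULL, NULL); (NULL, Boston, NULL, NULL); (NULL, Naples, NULL, NULL); (NULL, Naples, NULL, NULL); (NULL, Paris, NULL, NULL)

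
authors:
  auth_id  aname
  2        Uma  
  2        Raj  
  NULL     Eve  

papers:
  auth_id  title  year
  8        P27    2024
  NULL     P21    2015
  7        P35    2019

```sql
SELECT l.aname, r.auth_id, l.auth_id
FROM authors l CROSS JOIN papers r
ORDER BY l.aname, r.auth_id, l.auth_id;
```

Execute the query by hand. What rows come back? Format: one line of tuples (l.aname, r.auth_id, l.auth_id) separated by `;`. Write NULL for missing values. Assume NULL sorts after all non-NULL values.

CROSS JOIN pairs every row of `authors` with every row of `papers`: 3 × 3 = 9 rows.

(Eve, 7, NULL); (Eve, 8, NULL); (Eve, NULL, NULL); (Raj, 7, 2); (Raj, 8, 2); (Raj, NULL, 2); (Uma, 7, 2); (Uma, 8, 2); (Uma, NULL, 2)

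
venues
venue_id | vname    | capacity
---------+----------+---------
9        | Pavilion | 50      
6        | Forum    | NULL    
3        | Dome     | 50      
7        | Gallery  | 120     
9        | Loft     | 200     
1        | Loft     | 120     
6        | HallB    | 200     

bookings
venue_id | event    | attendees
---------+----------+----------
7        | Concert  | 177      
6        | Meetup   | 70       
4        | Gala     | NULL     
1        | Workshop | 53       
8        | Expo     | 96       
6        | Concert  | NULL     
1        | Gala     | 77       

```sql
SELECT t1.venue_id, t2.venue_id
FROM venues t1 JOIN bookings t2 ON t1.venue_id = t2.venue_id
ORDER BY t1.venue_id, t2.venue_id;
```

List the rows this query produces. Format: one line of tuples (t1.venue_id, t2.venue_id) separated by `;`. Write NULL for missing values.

(1, 1); (1, 1); (6, 6); (6, 6); (6, 6); (6, 6); (7, 7)

INNER JOIN keeps only pairs where the ON condition holds.
Matching on t1.venue_id = t2.venue_id.
- t1[0] venue_id=9 → no match; dropped.
- t1[1] venue_id=6 → 2 match(es) in t2 → 2 row(s).
- t1[2] venue_id=3 → no match; dropped.
- t1[3] venue_id=7 → 1 match(es) in t2 → 1 row(s).
- t1[4] venue_id=9 → no match; dropped.
- t1[5] venue_id=1 → 2 match(es) in t2 → 2 row(s).
- t1[6] venue_id=6 → 2 match(es) in t2 → 2 row(s).
After projecting and ordering:
t1.venue_id | t2.venue_id
1 | 1
1 | 1
6 | 6
6 | 6
6 | 6
6 | 6
7 | 7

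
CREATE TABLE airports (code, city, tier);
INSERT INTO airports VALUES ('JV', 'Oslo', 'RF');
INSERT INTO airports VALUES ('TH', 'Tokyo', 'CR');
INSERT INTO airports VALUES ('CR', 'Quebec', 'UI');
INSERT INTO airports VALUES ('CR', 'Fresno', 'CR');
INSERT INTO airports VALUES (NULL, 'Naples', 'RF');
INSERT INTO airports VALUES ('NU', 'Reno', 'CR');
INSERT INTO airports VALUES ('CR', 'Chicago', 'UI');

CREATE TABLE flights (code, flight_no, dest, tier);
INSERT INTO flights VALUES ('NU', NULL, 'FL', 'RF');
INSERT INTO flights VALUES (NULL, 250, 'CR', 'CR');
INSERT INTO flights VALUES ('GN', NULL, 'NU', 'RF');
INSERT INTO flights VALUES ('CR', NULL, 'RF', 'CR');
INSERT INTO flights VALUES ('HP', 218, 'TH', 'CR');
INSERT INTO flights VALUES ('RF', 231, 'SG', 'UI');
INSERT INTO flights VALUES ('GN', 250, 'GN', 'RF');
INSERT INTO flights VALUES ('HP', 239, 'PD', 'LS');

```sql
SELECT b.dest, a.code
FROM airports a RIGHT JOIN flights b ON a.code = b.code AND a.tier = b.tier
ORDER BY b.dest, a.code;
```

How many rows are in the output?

8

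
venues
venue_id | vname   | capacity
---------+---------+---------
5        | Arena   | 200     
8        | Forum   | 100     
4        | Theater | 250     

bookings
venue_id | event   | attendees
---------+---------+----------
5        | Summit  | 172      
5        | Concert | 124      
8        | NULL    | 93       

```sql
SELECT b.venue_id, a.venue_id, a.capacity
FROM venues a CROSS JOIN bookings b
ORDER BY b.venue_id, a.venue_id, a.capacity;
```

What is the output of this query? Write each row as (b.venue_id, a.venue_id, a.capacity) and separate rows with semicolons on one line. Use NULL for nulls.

(5, 4, 250); (5, 4, 250); (5, 5, 200); (5, 5, 200); (5, 8, 100); (5, 8, 100); (8, 4, 250); (8, 5, 200); (8, 8, 100)

CROSS JOIN pairs every row of `venues` with every row of `bookings`: 3 × 3 = 9 rows.
After projecting and ordering:
b.venue_id | a.venue_id | a.capacity
5 | 4 | 250
5 | 4 | 250
5 | 5 | 200
5 | 5 | 200
5 | 8 | 100
5 | 8 | 100
8 | 4 | 250
8 | 5 | 200
8 | 8 | 100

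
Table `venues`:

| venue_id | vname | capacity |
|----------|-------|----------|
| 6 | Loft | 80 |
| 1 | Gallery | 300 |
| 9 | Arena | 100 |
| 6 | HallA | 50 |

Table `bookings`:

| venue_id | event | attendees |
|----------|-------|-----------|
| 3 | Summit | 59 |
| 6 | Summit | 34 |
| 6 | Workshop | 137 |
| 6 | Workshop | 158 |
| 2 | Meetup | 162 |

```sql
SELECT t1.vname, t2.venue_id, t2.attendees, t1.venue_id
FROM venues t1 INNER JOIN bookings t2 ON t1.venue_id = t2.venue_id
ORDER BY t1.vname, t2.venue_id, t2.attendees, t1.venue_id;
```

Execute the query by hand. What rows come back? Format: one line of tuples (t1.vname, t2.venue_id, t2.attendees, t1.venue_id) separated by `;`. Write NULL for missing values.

(HallA, 6, 34, 6); (HallA, 6, 137, 6); (HallA, 6, 158, 6); (Loft, 6, 34, 6); (Loft, 6, 137, 6); (Loft, 6, 158, 6)

INNER JOIN keeps only pairs where the ON condition holds.
Matching on t1.venue_id = t2.venue_id.
- t1[0] venue_id=6 → 3 match(es) in t2 → 3 row(s).
- t1[1] venue_id=1 → no match; dropped.
- t1[2] venue_id=9 → no match; dropped.
- t1[3] venue_id=6 → 3 match(es) in t2 → 3 row(s).
After projecting and ordering:
t1.vname | t2.venue_id | t2.attendees | t1.venue_id
HallA | 6 | 34 | 6
HallA | 6 | 137 | 6
HallA | 6 | 158 | 6
Loft | 6 | 34 | 6
Loft | 6 | 137 | 6
Loft | 6 | 158 | 6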